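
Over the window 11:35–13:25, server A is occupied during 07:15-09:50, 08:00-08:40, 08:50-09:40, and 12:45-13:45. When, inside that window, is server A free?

11:35-12:45

After merging, the occupied span is 07:15-09:50, 12:45-13:45.
Complement within 11:35-13:25: 11:35-12:45.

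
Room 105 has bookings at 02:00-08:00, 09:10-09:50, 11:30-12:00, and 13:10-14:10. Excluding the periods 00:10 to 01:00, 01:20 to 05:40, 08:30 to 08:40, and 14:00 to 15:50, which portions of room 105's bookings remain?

05:40–08:00, 09:10–09:50, 11:30–12:00, 13:10–14:00

02:00–08:00 \ B = 05:40–08:00.
09:10–09:50: nothing removed.
11:30–12:00: nothing removed.
13:10–14:10 \ B = 13:10–14:00.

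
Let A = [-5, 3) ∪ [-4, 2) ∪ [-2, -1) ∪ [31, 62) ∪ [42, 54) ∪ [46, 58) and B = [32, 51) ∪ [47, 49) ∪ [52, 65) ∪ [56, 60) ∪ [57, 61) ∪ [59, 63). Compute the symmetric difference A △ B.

[-5, 3) ∪ [31, 32) ∪ [51, 52) ∪ [62, 65)

First set merges to [-5, 3), [31, 62).
Second set merges to [32, 51), [52, 65).
Only in the first: [-5, 3), [31, 32), [51, 52).
Only in the second: [62, 65).
Together these are the periods covered by exactly one.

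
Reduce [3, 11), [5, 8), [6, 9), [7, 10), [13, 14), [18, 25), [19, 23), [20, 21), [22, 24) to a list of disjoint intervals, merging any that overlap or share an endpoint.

[5, 8) overlaps/touches [3, 11) → extend to [3, 11).
[6, 9) overlaps/touches [3, 11) → extend to [3, 11).
[7, 10) overlaps/touches [3, 11) → extend to [3, 11).
[13, 14) is disjoint → start new block.
[18, 25) is disjoint → start new block.
[19, 23) overlaps/touches [18, 25) → extend to [18, 25).
[20, 21) overlaps/touches [18, 25) → extend to [18, 25).
[22, 24) overlaps/touches [18, 25) → extend to [18, 25).

[3, 11) ∪ [13, 14) ∪ [18, 25)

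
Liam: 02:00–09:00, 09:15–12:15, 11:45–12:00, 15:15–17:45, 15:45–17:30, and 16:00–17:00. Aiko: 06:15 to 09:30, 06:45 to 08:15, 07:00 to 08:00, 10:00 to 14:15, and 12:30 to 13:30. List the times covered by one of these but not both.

02:00–06:15, 09:00–09:15, 09:30–10:00, 12:15–14:15, 15:15–17:45

A, merged: 02:00–09:00, 09:15–12:15, 15:15–17:45.
B, merged: 06:15–09:30, 10:00–14:15.
A but not B: 02:00–06:15, 09:30–10:00, 15:15–17:45.
B but not A: 09:00–09:15, 12:15–14:15.
Combining gives A △ B.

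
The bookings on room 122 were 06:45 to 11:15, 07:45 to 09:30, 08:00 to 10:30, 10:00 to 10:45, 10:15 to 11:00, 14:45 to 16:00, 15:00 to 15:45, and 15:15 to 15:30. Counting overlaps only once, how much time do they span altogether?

5 h 45 min

Merged: 06:45–11:15, 14:45–16:00.
Lengths: 4 h 30 min + 1 h 15 min = 5 h 45 min.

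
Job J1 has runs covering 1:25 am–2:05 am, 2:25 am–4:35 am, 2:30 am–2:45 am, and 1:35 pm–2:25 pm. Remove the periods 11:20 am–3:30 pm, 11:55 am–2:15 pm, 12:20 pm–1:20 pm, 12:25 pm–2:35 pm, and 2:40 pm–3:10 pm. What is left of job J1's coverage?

1:25 am–2:05 am, 2:25 am–4:35 am

First set merges to 1:25 am–2:05 am, 2:25 am–4:35 am, 1:35 pm–2:25 pm.
Second set merges to 11:20 am–3:30 pm.
1:25 am–2:05 am: nothing removed.
2:25 am–4:35 am: nothing removed.
1:35 pm–2:25 pm: entirely removed.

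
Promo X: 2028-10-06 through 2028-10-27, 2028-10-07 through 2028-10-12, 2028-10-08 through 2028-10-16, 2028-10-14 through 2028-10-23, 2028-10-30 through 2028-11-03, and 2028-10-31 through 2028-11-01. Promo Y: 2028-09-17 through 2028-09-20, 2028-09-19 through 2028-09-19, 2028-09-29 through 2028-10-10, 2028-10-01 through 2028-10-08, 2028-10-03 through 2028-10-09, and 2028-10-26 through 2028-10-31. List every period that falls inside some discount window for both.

First set merges to 2028-10-06 through 2028-10-27, 2028-10-30 through 2028-11-03.
Second set merges to 2028-09-17 through 2028-09-20, 2028-09-29 through 2028-10-10, 2028-10-26 through 2028-10-31.
2028-10-06 through 2028-10-27 meets the second set on 2028-10-06 through 2028-10-10, 2028-10-26 through 2028-10-27.
2028-10-30 through 2028-11-03 meets the second set on 2028-10-30 through 2028-10-31.

2028-10-06 through 2028-10-10, 2028-10-26 through 2028-10-27, 2028-10-30 through 2028-10-31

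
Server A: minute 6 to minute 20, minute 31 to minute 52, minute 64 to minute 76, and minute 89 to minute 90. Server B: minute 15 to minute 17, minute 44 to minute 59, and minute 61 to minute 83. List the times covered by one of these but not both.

minute 6 to minute 15, minute 17 to minute 20, minute 31 to minute 44, minute 52 to minute 59, minute 61 to minute 64, minute 76 to minute 83, minute 89 to minute 90

A but not B: minute 6 to minute 15, minute 17 to minute 20, minute 31 to minute 44, minute 89 to minute 90.
B but not A: minute 52 to minute 59, minute 61 to minute 64, minute 76 to minute 83.
Combining gives A △ B.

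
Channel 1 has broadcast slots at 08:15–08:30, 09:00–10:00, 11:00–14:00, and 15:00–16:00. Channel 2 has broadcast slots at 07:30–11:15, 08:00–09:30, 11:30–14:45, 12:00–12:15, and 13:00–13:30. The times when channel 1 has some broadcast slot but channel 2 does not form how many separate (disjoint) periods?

Second set merges to 07:30–11:15, 11:30–14:45.
A \ B = 11:15–11:30, 15:00–16:00.
That is 2 disjoint pieces.

2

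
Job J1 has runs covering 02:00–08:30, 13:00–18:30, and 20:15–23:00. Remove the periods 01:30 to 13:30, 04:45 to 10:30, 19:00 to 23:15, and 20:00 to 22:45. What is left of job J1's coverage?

13:30–18:30

Merge the second list: 01:30–13:30, 19:00–23:15.
02:00–08:30 lies entirely inside B → drops out.
13:00–18:30 with B removed leaves 13:30–18:30.
20:15–23:00 lies entirely inside B → drops out.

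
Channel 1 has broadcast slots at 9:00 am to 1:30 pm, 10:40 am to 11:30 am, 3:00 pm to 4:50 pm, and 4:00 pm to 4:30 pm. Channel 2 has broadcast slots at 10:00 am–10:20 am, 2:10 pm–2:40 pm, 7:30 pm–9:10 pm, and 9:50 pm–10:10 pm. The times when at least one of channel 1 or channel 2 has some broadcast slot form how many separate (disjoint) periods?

A, merged: 9:00 am–1:30 pm, 3:00 pm–4:50 pm.
A ∪ B = 9:00 am–1:30 pm, 2:10 pm–2:40 pm, 3:00 pm–4:50 pm, 7:30 pm–9:10 pm, 9:50 pm–10:10 pm.
That is 5 disjoint pieces.

5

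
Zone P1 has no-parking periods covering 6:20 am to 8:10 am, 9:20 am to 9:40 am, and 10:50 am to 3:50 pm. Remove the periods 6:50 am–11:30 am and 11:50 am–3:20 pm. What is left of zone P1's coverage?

6:20 am-8:10 am with B removed leaves 6:20 am-6:50 am.
9:20 am-9:40 am lies entirely inside B → drops out.
10:50 am-3:50 pm with B removed leaves 11:30 am-11:50 am, 3:20 pm-3:50 pm.

6:20 am-6:50 am, 11:30 am-11:50 am, 3:20 pm-3:50 pm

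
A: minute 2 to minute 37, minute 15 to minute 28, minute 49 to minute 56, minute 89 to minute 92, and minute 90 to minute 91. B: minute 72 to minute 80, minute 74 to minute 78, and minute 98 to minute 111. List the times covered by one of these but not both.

Merge the first list: minute 2 to minute 37, minute 49 to minute 56, minute 89 to minute 92.
Merge the second list: minute 72 to minute 80, minute 98 to minute 111.
Only in the first: minute 2 to minute 37, minute 49 to minute 56, minute 89 to minute 92.
Only in the second: minute 72 to minute 80, minute 98 to minute 111.
Together these are the periods covered by exactly one.

minute 2 to minute 37, minute 49 to minute 56, minute 72 to minute 80, minute 89 to minute 92, minute 98 to minute 111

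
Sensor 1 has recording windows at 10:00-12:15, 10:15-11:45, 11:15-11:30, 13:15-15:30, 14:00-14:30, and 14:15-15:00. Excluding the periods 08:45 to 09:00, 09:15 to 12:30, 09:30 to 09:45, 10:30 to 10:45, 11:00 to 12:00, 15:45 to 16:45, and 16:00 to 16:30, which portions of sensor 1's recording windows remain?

First set merges to 10:00–12:15, 13:15–15:30.
Second set merges to 08:45–09:00, 09:15–12:30, 15:45–16:45.
10:00–12:15: fully covered by B → removed.
13:15–15:30: no B overlap → unchanged.

13:15–15:30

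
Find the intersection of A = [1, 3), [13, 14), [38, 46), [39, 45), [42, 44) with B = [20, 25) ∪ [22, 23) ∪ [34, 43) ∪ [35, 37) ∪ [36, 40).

[38, 43)

Merge the first list: [1, 3), [13, 14), [38, 46).
Merge the second list: [20, 25), [34, 43).
[1, 3) falls entirely outside B.
[13, 14) falls entirely outside B.
[38, 46) overlaps B on [38, 43).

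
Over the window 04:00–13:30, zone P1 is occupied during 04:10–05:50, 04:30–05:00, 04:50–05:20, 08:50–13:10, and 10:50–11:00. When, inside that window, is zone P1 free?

After merging, the occupied span is 04:10–05:50, 08:50–13:10.
Complement within 04:00–13:30: 04:00–04:10, 05:50–08:50, 13:10–13:30.

04:00–04:10, 05:50–08:50, 13:10–13:30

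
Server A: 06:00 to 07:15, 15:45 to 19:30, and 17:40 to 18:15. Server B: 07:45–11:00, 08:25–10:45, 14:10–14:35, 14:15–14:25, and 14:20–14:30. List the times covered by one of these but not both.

06:00-07:15, 07:45-11:00, 14:10-14:35, 15:45-19:30

Merge the first list: 06:00-07:15, 15:45-19:30.
Merge the second list: 07:45-11:00, 14:10-14:35.
Only in the first: 06:00-07:15, 15:45-19:30.
Only in the second: 07:45-11:00, 14:10-14:35.
Together these are the periods covered by exactly one.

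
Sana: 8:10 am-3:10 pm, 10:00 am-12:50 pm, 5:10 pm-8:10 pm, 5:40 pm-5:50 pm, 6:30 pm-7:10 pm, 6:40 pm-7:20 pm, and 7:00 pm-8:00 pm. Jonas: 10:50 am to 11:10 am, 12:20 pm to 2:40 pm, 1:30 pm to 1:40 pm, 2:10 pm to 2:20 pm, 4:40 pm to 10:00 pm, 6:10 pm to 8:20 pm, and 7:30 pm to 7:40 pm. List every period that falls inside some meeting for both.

A, merged: 8:10 am–3:10 pm, 5:10 pm–8:10 pm.
B, merged: 10:50 am–11:10 am, 12:20 pm–2:40 pm, 4:40 pm–10:00 pm.
8:10 am–3:10 pm meets the second set on 10:50 am–11:10 am, 12:20 pm–2:40 pm.
5:10 pm–8:10 pm meets the second set on 5:10 pm–8:10 pm.

10:50 am–11:10 am, 12:20 pm–2:40 pm, 5:10 pm–8:10 pm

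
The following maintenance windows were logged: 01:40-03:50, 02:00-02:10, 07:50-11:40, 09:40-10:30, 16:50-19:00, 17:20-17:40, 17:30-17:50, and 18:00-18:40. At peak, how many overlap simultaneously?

3

Walk the sorted start/end points keeping a running depth.
The depth first hits 3 at 17:30.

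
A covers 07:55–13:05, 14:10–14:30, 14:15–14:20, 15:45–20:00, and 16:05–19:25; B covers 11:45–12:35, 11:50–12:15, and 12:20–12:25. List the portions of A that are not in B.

First set merges to 07:55-13:05, 14:10-14:30, 15:45-20:00.
Second set merges to 11:45-12:35.
07:55-13:05 \ B = 07:55-11:45, 12:35-13:05.
14:10-14:30: nothing removed.
15:45-20:00: nothing removed.

07:55-11:45, 12:35-13:05, 14:10-14:30, 15:45-20:00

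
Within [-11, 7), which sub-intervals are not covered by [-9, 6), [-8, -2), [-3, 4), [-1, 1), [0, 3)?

[-11, -9) ∪ [6, 7)

After merging, the occupied span is [-9, 6).
Gaps within [-11, 7): [-11, -9), [6, 7).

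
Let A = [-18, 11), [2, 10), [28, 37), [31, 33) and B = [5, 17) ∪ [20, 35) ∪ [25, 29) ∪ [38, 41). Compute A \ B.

[-18, 5) ∪ [35, 37)

Merge the first list: [-18, 11), [28, 37).
Merge the second list: [5, 17), [20, 35), [38, 41).
[-18, 11) \ B = [-18, 5).
[28, 37) \ B = [35, 37).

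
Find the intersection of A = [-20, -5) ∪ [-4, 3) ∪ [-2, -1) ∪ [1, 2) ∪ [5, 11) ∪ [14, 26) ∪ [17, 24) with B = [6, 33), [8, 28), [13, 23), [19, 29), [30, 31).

[6, 11) ∪ [14, 26)

Merge the first list: [-20, -5), [-4, 3), [5, 11), [14, 26).
Merge the second list: [6, 33).
[-20, -5) meets no B interval.
[-4, 3) meets no B interval.
[5, 11) ∩ B → [6, 11).
[14, 26) ∩ B → [14, 26).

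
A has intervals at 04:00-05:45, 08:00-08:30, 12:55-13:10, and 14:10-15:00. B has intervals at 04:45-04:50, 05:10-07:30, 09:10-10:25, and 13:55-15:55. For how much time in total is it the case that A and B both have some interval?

A ∩ B = 04:45–04:50, 05:10–05:45, 14:10–15:00.
Total: 5 min + 35 min + 50 min = 1 h 30 min.

1 h 30 min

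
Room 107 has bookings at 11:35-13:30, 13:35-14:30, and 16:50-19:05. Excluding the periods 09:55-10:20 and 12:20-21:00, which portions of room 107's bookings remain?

11:35-12:20

11:35-13:30 \ B = 11:35-12:20.
13:35-14:30: entirely removed.
16:50-19:05: entirely removed.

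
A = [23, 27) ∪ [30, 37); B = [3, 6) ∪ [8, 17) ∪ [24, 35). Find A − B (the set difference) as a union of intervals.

[23, 24) ∪ [35, 37)

[23, 27) \ B = [23, 24).
[30, 37) \ B = [35, 37).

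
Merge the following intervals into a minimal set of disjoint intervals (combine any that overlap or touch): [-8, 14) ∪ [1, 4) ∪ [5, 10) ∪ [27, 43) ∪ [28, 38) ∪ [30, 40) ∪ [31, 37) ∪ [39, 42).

[1, 4) overlaps/touches [-8, 14) → extend to [-8, 14).
[5, 10) overlaps/touches [-8, 14) → extend to [-8, 14).
[27, 43) is disjoint → start new block.
[28, 38) overlaps/touches [27, 43) → extend to [27, 43).
[30, 40) overlaps/touches [27, 43) → extend to [27, 43).
[31, 37) overlaps/touches [27, 43) → extend to [27, 43).
[39, 42) overlaps/touches [27, 43) → extend to [27, 43).

[-8, 14) ∪ [27, 43)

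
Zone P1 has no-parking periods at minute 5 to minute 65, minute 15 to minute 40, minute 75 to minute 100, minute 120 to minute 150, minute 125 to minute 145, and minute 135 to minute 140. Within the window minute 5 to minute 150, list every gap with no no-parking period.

After merging, the occupied span is minute 5 to minute 65, minute 75 to minute 100, minute 120 to minute 150.
Complement within minute 5 to minute 150: minute 65 to minute 75, minute 100 to minute 120.

minute 65 to minute 75, minute 100 to minute 120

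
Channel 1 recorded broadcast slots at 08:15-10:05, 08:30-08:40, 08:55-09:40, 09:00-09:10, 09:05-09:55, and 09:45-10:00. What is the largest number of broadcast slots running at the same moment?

Sweep endpoints in order; track running count of active intervals.
Peak of 4 reached at 09:05.

4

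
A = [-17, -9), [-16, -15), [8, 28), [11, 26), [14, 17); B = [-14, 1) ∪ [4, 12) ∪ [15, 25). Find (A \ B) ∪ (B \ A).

A, merged: [-17, -9), [8, 28).
Only in the first: [-17, -14), [12, 15), [25, 28).
Only in the second: [-9, 1), [4, 8).
Together these are the periods covered by exactly one.

[-17, -14) ∪ [-9, 1) ∪ [4, 8) ∪ [12, 15) ∪ [25, 28)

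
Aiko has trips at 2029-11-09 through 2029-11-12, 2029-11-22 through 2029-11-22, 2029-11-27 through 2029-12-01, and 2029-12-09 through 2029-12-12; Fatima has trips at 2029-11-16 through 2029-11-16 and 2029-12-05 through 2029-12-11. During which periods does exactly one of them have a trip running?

A but not B: 2029-11-09 through 2029-11-12, 2029-11-22 through 2029-11-22, 2029-11-27 through 2029-12-01, 2029-12-12 through 2029-12-12.
B but not A: 2029-11-16 through 2029-11-16, 2029-12-05 through 2029-12-08.
Combining gives A △ B.

2029-11-09 through 2029-11-12, 2029-11-16 through 2029-11-16, 2029-11-22 through 2029-11-22, 2029-11-27 through 2029-12-01, 2029-12-05 through 2029-12-08, 2029-12-12 through 2029-12-12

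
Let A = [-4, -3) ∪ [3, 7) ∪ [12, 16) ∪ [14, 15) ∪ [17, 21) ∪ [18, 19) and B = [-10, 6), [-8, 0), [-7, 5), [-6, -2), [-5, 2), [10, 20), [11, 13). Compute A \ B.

A, merged: [-4, -3), [3, 7), [12, 16), [17, 21).
B, merged: [-10, 6), [10, 20).
[-4, -3) lies entirely inside B → drops out.
[3, 7) with B removed leaves [6, 7).
[12, 16) lies entirely inside B → drops out.
[17, 21) with B removed leaves [20, 21).

[6, 7) ∪ [20, 21)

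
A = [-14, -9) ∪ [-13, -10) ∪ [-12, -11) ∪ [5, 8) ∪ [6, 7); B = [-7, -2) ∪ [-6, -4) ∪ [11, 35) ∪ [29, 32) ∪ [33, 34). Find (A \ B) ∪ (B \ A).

Merge the first list: [-14, -9), [5, 8).
Merge the second list: [-7, -2), [11, 35).
A \ B = [-14, -9), [5, 8).
B \ A = [-7, -2), [11, 35).
Union of the two gives the symmetric difference.

[-14, -9) ∪ [-7, -2) ∪ [5, 8) ∪ [11, 35)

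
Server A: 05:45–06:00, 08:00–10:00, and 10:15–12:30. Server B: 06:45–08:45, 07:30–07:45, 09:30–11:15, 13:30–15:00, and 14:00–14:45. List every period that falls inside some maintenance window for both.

08:00–08:45, 09:30–10:00, 10:15–11:15

Merge the second list: 06:45–08:45, 09:30–11:15, 13:30–15:00.
05:45–06:00: no overlap with the second set.
08:00–10:00 meets the second set on 08:00–08:45, 09:30–10:00.
10:15–12:30 meets the second set on 10:15–11:15.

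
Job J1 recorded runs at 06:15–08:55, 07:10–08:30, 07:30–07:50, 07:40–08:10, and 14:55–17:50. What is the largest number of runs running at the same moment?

Walk the sorted start/end points keeping a running depth.
The depth first hits 4 at 07:40.

4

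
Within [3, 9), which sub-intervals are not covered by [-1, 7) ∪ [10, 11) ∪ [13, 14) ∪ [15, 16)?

The merged coverage is [-1, 7), [10, 11), [13, 14), [15, 16).
Uncovered inside [3, 9): [7, 9).

[7, 9)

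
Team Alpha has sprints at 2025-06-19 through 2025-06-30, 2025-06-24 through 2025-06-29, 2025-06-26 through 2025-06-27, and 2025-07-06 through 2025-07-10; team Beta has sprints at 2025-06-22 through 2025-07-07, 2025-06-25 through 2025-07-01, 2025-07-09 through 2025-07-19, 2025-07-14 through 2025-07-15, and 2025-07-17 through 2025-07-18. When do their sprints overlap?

2025-06-22 through 2025-06-30, 2025-07-06 through 2025-07-07, 2025-07-09 through 2025-07-10

First set merges to 2025-06-19 through 2025-06-30, 2025-07-06 through 2025-07-10.
Second set merges to 2025-06-22 through 2025-07-07, 2025-07-09 through 2025-07-19.
2025-06-19 through 2025-06-30 ∩ B → 2025-06-22 through 2025-06-30.
2025-07-06 through 2025-07-10 ∩ B → 2025-07-06 through 2025-07-07, 2025-07-09 through 2025-07-10.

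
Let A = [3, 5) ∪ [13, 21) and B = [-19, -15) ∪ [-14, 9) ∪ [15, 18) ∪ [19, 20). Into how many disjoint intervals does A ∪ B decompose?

A ∪ B = [-19, -15), [-14, 9), [13, 21).
That is 3 disjoint pieces.

3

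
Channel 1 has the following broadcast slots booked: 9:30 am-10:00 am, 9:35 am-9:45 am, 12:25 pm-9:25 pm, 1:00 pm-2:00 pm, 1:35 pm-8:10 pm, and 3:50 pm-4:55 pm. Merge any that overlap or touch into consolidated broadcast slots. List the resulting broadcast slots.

9:30 am–10:00 am, 12:25 pm–9:25 pm

9:35 am–9:45 am overlaps/touches 9:30 am–10:00 am → extend to 9:30 am–10:00 am.
12:25 pm–9:25 pm is disjoint → start new block.
1:00 pm–2:00 pm overlaps/touches 12:25 pm–9:25 pm → extend to 12:25 pm–9:25 pm.
1:35 pm–8:10 pm overlaps/touches 12:25 pm–9:25 pm → extend to 12:25 pm–9:25 pm.
3:50 pm–4:55 pm overlaps/touches 12:25 pm–9:25 pm → extend to 12:25 pm–9:25 pm.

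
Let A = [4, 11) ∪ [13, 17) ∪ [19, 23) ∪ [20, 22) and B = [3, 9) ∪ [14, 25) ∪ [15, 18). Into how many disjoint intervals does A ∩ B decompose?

3

Merge the first list: [4, 11), [13, 17), [19, 23).
Merge the second list: [3, 9), [14, 25).
A ∩ B = [4, 9), [14, 17), [19, 23).
That is 3 disjoint pieces.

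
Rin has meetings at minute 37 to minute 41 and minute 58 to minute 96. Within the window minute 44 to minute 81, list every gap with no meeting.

minute 44 to minute 58

After merging, the occupied span is minute 37 to minute 41, minute 58 to minute 96.
Complement within minute 44 to minute 81: minute 44 to minute 58.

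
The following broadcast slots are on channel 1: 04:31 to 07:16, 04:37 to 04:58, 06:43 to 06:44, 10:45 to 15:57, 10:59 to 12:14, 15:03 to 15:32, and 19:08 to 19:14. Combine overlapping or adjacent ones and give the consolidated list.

04:31–07:16, 10:45–15:57, 19:08–19:14

04:37–04:58 overlaps/touches 04:31–07:16 → extend to 04:31–07:16.
06:43–06:44 overlaps/touches 04:31–07:16 → extend to 04:31–07:16.
10:45–15:57 is disjoint → start new block.
10:59–12:14 overlaps/touches 10:45–15:57 → extend to 10:45–15:57.
15:03–15:32 overlaps/touches 10:45–15:57 → extend to 10:45–15:57.
19:08–19:14 is disjoint → start new block.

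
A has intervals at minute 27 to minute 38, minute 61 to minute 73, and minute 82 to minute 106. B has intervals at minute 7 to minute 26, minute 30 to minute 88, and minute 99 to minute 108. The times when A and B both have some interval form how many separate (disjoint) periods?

A ∩ B = minute 30 to minute 38, minute 61 to minute 73, minute 82 to minute 88, minute 99 to minute 106.
That is 4 disjoint pieces.

4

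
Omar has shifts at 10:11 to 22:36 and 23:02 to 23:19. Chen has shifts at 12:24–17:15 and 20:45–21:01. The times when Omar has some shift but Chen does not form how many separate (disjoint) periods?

A \ B = 10:11–12:24, 17:15–20:45, 21:01–22:36, 23:02–23:19.
That is 4 disjoint pieces.

4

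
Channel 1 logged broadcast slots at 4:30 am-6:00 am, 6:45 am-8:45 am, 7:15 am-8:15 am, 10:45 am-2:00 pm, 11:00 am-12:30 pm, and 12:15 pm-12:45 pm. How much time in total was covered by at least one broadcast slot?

6 h 45 min

Merged: 4:30 am–6:00 am, 6:45 am–8:45 am, 10:45 am–2:00 pm.
Lengths: 1 h 30 min + 2 h + 3 h 15 min = 6 h 45 min.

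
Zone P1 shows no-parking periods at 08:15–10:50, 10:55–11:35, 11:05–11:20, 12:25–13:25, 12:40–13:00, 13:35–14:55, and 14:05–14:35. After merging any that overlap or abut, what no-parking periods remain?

10:55–11:35 is disjoint → start new block.
11:05–11:20 overlaps/touches 10:55–11:35 → extend to 10:55–11:35.
12:25–13:25 is disjoint → start new block.
12:40–13:00 overlaps/touches 12:25–13:25 → extend to 12:25–13:25.
13:35–14:55 is disjoint → start new block.
14:05–14:35 overlaps/touches 13:35–14:55 → extend to 13:35–14:55.

08:15–10:50, 10:55–11:35, 12:25–13:25, 13:35–14:55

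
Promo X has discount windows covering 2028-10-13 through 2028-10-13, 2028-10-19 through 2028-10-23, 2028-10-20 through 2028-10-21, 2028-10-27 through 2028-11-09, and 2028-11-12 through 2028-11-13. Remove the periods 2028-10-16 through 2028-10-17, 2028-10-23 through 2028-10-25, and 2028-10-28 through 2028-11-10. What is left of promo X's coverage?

2028-10-13 through 2028-10-13, 2028-10-19 through 2028-10-22, 2028-10-27 through 2028-10-27, 2028-11-12 through 2028-11-13

First set merges to 2028-10-13 through 2028-10-13, 2028-10-19 through 2028-10-23, 2028-10-27 through 2028-11-09, 2028-11-12 through 2028-11-13.
2028-10-13 through 2028-10-13 is untouched.
2028-10-19 through 2028-10-23 with B removed leaves 2028-10-19 through 2028-10-22.
2028-10-27 through 2028-11-09 with B removed leaves 2028-10-27 through 2028-10-27.
2028-11-12 through 2028-11-13 is untouched.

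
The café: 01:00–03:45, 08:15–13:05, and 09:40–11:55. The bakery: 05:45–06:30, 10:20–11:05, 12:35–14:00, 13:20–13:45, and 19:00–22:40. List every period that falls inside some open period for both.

10:20–11:05, 12:35–13:05

Merge the first list: 01:00–03:45, 08:15–13:05.
Merge the second list: 05:45–06:30, 10:20–11:05, 12:35–14:00, 19:00–22:40.
01:00–03:45 meets no B interval.
08:15–13:05 ∩ B → 10:20–11:05, 12:35–13:05.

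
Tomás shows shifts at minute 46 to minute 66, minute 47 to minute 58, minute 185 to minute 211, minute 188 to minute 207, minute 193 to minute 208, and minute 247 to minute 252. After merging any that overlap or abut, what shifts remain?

minute 46 to minute 66, minute 185 to minute 211, minute 247 to minute 252

minute 47 to minute 58 overlaps/touches minute 46 to minute 66 → extend to minute 46 to minute 66.
minute 185 to minute 211 is disjoint → start new block.
minute 188 to minute 207 overlaps/touches minute 185 to minute 211 → extend to minute 185 to minute 211.
minute 193 to minute 208 overlaps/touches minute 185 to minute 211 → extend to minute 185 to minute 211.
minute 247 to minute 252 is disjoint → start new block.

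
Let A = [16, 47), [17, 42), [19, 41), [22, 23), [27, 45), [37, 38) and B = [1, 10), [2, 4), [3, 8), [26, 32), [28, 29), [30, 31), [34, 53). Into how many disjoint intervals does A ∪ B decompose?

First set merges to [16, 47).
Second set merges to [1, 10), [26, 32), [34, 53).
A ∪ B = [1, 10), [16, 53).
That is 2 disjoint pieces.

2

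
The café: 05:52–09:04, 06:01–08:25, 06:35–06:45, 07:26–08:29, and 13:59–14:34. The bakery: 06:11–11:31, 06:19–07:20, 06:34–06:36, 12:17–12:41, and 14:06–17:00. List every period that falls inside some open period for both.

06:11–09:04, 14:06–14:34

Merge the first list: 05:52–09:04, 13:59–14:34.
Merge the second list: 06:11–11:31, 12:17–12:41, 14:06–17:00.
05:52–09:04 meets the second set on 06:11–09:04.
13:59–14:34 meets the second set on 14:06–14:34.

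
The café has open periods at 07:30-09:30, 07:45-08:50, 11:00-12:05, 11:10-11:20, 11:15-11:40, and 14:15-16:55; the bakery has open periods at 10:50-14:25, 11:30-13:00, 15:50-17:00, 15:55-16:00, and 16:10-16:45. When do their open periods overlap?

11:00–12:05, 14:15–14:25, 15:50–16:55

First set merges to 07:30–09:30, 11:00–12:05, 14:15–16:55.
Second set merges to 10:50–14:25, 15:50–17:00.
07:30–09:30: no overlap with the second set.
11:00–12:05 meets the second set on 11:00–12:05.
14:15–16:55 meets the second set on 14:15–14:25, 15:50–16:55.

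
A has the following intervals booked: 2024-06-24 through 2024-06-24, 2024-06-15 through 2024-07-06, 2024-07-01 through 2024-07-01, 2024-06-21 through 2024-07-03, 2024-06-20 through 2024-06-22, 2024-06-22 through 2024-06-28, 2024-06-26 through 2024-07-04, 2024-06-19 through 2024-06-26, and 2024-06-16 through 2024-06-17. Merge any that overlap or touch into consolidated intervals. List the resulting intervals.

2024-06-15 through 2024-07-06

Sort by start: 2024-06-15 through 2024-07-06, 2024-06-16 through 2024-06-17, 2024-06-19 through 2024-06-26, 2024-06-20 through 2024-06-22, 2024-06-21 through 2024-07-03, 2024-06-22 through 2024-06-28, 2024-06-24 through 2024-06-24, 2024-06-26 through 2024-07-04, 2024-07-01 through 2024-07-01.
2024-06-16 through 2024-06-17 overlaps/touches 2024-06-15 through 2024-07-06 → extend to 2024-06-15 through 2024-07-06.
2024-06-19 through 2024-06-26 overlaps/touches 2024-06-15 through 2024-07-06 → extend to 2024-06-15 through 2024-07-06.
2024-06-20 through 2024-06-22 overlaps/touches 2024-06-15 through 2024-07-06 → extend to 2024-06-15 through 2024-07-06.
2024-06-21 through 2024-07-03 overlaps/touches 2024-06-15 through 2024-07-06 → extend to 2024-06-15 through 2024-07-06.
2024-06-22 through 2024-06-28 overlaps/touches 2024-06-15 through 2024-07-06 → extend to 2024-06-15 through 2024-07-06.
2024-06-24 through 2024-06-24 overlaps/touches 2024-06-15 through 2024-07-06 → extend to 2024-06-15 through 2024-07-06.
2024-06-26 through 2024-07-04 overlaps/touches 2024-06-15 through 2024-07-06 → extend to 2024-06-15 through 2024-07-06.
2024-07-01 through 2024-07-01 overlaps/touches 2024-06-15 through 2024-07-06 → extend to 2024-06-15 through 2024-07-06.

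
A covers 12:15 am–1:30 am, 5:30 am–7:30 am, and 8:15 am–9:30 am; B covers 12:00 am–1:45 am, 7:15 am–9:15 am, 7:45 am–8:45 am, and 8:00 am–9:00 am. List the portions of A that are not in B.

5:30 am–7:15 am, 9:15 am–9:30 am

Second set merges to 12:00 am–1:45 am, 7:15 am–9:15 am.
12:15 am–1:30 am: entirely removed.
5:30 am–7:30 am \ B = 5:30 am–7:15 am.
8:15 am–9:30 am \ B = 9:15 am–9:30 am.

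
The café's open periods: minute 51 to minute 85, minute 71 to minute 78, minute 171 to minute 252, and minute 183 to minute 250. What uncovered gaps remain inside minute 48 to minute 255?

After merging, the occupied span is minute 51 to minute 85, minute 171 to minute 252.
Uncovered inside minute 48 to minute 255: minute 48 to minute 51, minute 85 to minute 171, minute 252 to minute 255.

minute 48 to minute 51, minute 85 to minute 171, minute 252 to minute 255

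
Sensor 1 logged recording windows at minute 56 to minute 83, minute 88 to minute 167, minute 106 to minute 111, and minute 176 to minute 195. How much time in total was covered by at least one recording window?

125 minutes

Merged: minute 56 to minute 83, minute 88 to minute 167, minute 176 to minute 195.
Lengths: 27 minutes + 79 minutes + 19 minutes = 125 minutes.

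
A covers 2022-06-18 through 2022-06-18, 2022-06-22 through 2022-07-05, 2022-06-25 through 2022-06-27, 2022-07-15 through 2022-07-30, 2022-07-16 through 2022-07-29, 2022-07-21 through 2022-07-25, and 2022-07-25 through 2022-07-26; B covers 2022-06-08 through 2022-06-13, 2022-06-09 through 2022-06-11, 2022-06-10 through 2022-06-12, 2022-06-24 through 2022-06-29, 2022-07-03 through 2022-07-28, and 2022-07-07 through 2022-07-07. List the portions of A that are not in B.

2022-06-18 through 2022-06-18, 2022-06-22 through 2022-06-23, 2022-06-30 through 2022-07-02, 2022-07-29 through 2022-07-30

Merge the first list: 2022-06-18 through 2022-06-18, 2022-06-22 through 2022-07-05, 2022-07-15 through 2022-07-30.
Merge the second list: 2022-06-08 through 2022-06-13, 2022-06-24 through 2022-06-29, 2022-07-03 through 2022-07-28.
2022-06-18 through 2022-06-18: no B overlap → unchanged.
2022-06-22 through 2022-07-05 minus B → 2022-06-22 through 2022-06-23, 2022-06-30 through 2022-07-02.
2022-07-15 through 2022-07-30 minus B → 2022-07-29 through 2022-07-30.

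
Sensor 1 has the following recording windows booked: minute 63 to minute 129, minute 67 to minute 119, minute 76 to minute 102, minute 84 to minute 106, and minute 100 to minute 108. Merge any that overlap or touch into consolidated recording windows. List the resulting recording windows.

minute 63 to minute 129

minute 67 to minute 119 overlaps/touches minute 63 to minute 129 → extend to minute 63 to minute 129.
minute 76 to minute 102 overlaps/touches minute 63 to minute 129 → extend to minute 63 to minute 129.
minute 84 to minute 106 overlaps/touches minute 63 to minute 129 → extend to minute 63 to minute 129.
minute 100 to minute 108 overlaps/touches minute 63 to minute 129 → extend to minute 63 to minute 129.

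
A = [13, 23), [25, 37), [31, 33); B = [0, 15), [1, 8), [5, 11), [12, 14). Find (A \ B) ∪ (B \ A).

[0, 13) ∪ [15, 23) ∪ [25, 37)

A, merged: [13, 23), [25, 37).
B, merged: [0, 15).
A but not B: [15, 23), [25, 37).
B but not A: [0, 13).
Combining gives A △ B.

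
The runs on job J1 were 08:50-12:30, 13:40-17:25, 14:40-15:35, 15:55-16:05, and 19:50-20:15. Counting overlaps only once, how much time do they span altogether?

7 h 50 min

Merged: 08:50–12:30, 13:40–17:25, 19:50–20:15.
Lengths: 3 h 40 min + 3 h 45 min + 25 min = 7 h 50 min.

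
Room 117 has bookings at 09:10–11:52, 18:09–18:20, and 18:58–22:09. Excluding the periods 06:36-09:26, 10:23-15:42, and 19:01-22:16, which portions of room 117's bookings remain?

09:26–10:23, 18:09–18:20, 18:58–19:01

09:10–11:52 with B removed leaves 09:26–10:23.
18:09–18:20 is untouched.
18:58–22:09 with B removed leaves 18:58–19:01.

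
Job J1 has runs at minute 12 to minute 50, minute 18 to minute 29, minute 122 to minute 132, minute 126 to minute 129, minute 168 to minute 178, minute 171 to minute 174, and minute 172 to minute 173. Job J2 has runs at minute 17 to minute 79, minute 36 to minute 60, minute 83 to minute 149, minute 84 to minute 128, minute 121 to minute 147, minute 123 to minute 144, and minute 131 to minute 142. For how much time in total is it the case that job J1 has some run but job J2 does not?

15 minutes

Merge the first list: minute 12 to minute 50, minute 122 to minute 132, minute 168 to minute 178.
Merge the second list: minute 17 to minute 79, minute 83 to minute 149.
A \ B = minute 12 to minute 17, minute 168 to minute 178.
Total: 5 minutes + 10 minutes = 15 minutes.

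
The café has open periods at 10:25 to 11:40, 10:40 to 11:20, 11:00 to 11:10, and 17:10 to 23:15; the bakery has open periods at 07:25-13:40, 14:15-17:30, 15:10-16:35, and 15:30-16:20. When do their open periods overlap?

10:25–11:40, 17:10–17:30

Merge the first list: 10:25–11:40, 17:10–23:15.
Merge the second list: 07:25–13:40, 14:15–17:30.
10:25–11:40 meets the second set on 10:25–11:40.
17:10–23:15 meets the second set on 17:10–17:30.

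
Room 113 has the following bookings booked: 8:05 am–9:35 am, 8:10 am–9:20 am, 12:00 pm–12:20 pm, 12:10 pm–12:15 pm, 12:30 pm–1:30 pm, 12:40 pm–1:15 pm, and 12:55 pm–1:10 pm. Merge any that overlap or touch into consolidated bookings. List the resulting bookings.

8:05 am–9:35 am, 12:00 pm–12:20 pm, 12:30 pm–1:30 pm

8:10 am–9:20 am overlaps/touches 8:05 am–9:35 am → extend to 8:05 am–9:35 am.
12:00 pm–12:20 pm is disjoint → start new block.
12:10 pm–12:15 pm overlaps/touches 12:00 pm–12:20 pm → extend to 12:00 pm–12:20 pm.
12:30 pm–1:30 pm is disjoint → start new block.
12:40 pm–1:15 pm overlaps/touches 12:30 pm–1:30 pm → extend to 12:30 pm–1:30 pm.
12:55 pm–1:10 pm overlaps/touches 12:30 pm–1:30 pm → extend to 12:30 pm–1:30 pm.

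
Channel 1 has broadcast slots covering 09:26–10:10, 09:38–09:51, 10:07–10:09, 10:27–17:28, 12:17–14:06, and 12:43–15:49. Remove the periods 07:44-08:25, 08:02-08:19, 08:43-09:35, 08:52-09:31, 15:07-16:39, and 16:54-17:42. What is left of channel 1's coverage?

Merge the first list: 09:26–10:10, 10:27–17:28.
Merge the second list: 07:44–08:25, 08:43–09:35, 15:07–16:39, 16:54–17:42.
09:26–10:10 minus B → 09:35–10:10.
10:27–17:28 minus B → 10:27–15:07, 16:39–16:54.

09:35–10:10, 10:27–15:07, 16:39–16:54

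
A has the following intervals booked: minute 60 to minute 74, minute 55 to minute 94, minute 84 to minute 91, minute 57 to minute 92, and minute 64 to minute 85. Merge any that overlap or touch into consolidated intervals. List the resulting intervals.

Sort by start: minute 55 to minute 94, minute 57 to minute 92, minute 60 to minute 74, minute 64 to minute 85, minute 84 to minute 91.
minute 57 to minute 92 overlaps/touches minute 55 to minute 94 → extend to minute 55 to minute 94.
minute 60 to minute 74 overlaps/touches minute 55 to minute 94 → extend to minute 55 to minute 94.
minute 64 to minute 85 overlaps/touches minute 55 to minute 94 → extend to minute 55 to minute 94.
minute 84 to minute 91 overlaps/touches minute 55 to minute 94 → extend to minute 55 to minute 94.

minute 55 to minute 94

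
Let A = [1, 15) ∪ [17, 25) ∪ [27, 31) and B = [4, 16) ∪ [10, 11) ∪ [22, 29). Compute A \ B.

[1, 4) ∪ [17, 22) ∪ [29, 31)

Second set merges to [4, 16), [22, 29).
[1, 15) minus B → [1, 4).
[17, 25) minus B → [17, 22).
[27, 31) minus B → [29, 31).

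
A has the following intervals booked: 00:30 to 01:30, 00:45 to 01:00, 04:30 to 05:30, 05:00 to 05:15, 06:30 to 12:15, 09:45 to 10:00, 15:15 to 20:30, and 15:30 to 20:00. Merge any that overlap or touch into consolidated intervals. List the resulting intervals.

00:45–01:00 overlaps/touches 00:30–01:30 → extend to 00:30–01:30.
04:30–05:30 is disjoint → start new block.
05:00–05:15 overlaps/touches 04:30–05:30 → extend to 04:30–05:30.
06:30–12:15 is disjoint → start new block.
09:45–10:00 overlaps/touches 06:30–12:15 → extend to 06:30–12:15.
15:15–20:30 is disjoint → start new block.
15:30–20:00 overlaps/touches 15:15–20:30 → extend to 15:15–20:30.

00:30–01:30, 04:30–05:30, 06:30–12:15, 15:15–20:30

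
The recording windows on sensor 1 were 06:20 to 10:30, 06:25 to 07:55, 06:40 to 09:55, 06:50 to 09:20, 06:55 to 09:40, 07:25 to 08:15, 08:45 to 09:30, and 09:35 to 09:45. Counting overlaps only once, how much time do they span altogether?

4 h 10 min

Merged: 06:20–10:30.
Length: 4 h 10 min.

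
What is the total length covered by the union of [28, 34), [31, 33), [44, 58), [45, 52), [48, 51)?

Merged: [28, 34), [44, 58).
Lengths: 6 + 14 = 20.

20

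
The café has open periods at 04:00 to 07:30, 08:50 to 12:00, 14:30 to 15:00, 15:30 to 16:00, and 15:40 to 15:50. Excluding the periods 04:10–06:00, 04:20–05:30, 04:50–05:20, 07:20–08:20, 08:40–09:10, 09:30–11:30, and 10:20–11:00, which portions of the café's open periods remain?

A, merged: 04:00–07:30, 08:50–12:00, 14:30–15:00, 15:30–16:00.
B, merged: 04:10–06:00, 07:20–08:20, 08:40–09:10, 09:30–11:30.
04:00–07:30 minus B → 04:00–04:10, 06:00–07:20.
08:50–12:00 minus B → 09:10–09:30, 11:30–12:00.
14:30–15:00: no B overlap → unchanged.
15:30–16:00: no B overlap → unchanged.

04:00–04:10, 06:00–07:20, 09:10–09:30, 11:30–12:00, 14:30–15:00, 15:30–16:00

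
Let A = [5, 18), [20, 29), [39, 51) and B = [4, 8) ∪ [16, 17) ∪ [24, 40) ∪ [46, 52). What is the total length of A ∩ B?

A ∩ B = [5, 8), [16, 17), [24, 29), [39, 40), [46, 51).
Total: 3 + 1 + 5 + 1 + 5 = 15.

15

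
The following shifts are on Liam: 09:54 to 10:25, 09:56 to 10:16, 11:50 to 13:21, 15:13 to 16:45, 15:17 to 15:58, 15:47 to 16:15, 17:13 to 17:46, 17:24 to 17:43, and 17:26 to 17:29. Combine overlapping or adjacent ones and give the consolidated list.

09:54–10:25, 11:50–13:21, 15:13–16:45, 17:13–17:46

09:56–10:16 overlaps/touches 09:54–10:25 → extend to 09:54–10:25.
11:50–13:21 is disjoint → start new block.
15:13–16:45 is disjoint → start new block.
15:17–15:58 overlaps/touches 15:13–16:45 → extend to 15:13–16:45.
15:47–16:15 overlaps/touches 15:13–16:45 → extend to 15:13–16:45.
17:13–17:46 is disjoint → start new block.
17:24–17:43 overlaps/touches 17:13–17:46 → extend to 17:13–17:46.
17:26–17:29 overlaps/touches 17:13–17:46 → extend to 17:13–17:46.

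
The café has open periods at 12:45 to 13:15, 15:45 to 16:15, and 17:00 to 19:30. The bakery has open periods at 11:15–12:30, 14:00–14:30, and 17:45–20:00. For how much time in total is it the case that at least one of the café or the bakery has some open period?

5 h 45 min

A ∪ B = 11:15-12:30, 12:45-13:15, 14:00-14:30, 15:45-16:15, 17:00-20:00.
Total: 1 h 15 min + 30 min + 30 min + 30 min + 3 h = 5 h 45 min.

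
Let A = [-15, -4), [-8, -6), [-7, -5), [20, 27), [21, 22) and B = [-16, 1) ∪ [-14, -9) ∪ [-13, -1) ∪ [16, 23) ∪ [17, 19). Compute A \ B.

A, merged: [-15, -4), [20, 27).
B, merged: [-16, 1), [16, 23).
[-15, -4): fully covered by B → removed.
[20, 27) minus B → [23, 27).

[23, 27)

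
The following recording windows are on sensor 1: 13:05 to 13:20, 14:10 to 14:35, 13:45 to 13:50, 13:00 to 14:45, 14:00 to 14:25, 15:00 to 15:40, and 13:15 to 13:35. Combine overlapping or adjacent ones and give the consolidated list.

13:00-14:45, 15:00-15:40

Sort by start: 13:00-14:45, 13:05-13:20, 13:15-13:35, 13:45-13:50, 14:00-14:25, 14:10-14:35, 15:00-15:40.
13:05-13:20 overlaps/touches 13:00-14:45 → extend to 13:00-14:45.
13:15-13:35 overlaps/touches 13:00-14:45 → extend to 13:00-14:45.
13:45-13:50 overlaps/touches 13:00-14:45 → extend to 13:00-14:45.
14:00-14:25 overlaps/touches 13:00-14:45 → extend to 13:00-14:45.
14:10-14:35 overlaps/touches 13:00-14:45 → extend to 13:00-14:45.
15:00-15:40 is disjoint → start new block.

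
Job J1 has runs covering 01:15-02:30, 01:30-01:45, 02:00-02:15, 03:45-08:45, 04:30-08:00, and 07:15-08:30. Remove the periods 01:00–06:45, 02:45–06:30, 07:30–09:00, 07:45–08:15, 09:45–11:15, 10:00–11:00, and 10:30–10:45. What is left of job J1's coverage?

Merge the first list: 01:15–02:30, 03:45–08:45.
Merge the second list: 01:00–06:45, 07:30–09:00, 09:45–11:15.
01:15–02:30 lies entirely inside B → drops out.
03:45–08:45 with B removed leaves 06:45–07:30.

06:45–07:30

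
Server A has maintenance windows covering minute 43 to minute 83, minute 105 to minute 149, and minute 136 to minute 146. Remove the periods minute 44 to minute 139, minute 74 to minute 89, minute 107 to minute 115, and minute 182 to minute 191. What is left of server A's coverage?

A, merged: minute 43 to minute 83, minute 105 to minute 149.
B, merged: minute 44 to minute 139, minute 182 to minute 191.
minute 43 to minute 83 minus B → minute 43 to minute 44.
minute 105 to minute 149 minus B → minute 139 to minute 149.

minute 43 to minute 44, minute 139 to minute 149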